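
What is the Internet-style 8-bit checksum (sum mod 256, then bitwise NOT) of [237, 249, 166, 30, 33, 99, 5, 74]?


Sum = 893 mod 256 = 125
Complement = 130

130


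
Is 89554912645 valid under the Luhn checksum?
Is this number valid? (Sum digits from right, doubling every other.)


Luhn sum = 60
60 mod 10 = 0

Valid (Luhn sum mod 10 = 0)


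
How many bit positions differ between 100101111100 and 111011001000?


XOR: 011110110100
Count of 1s: 7

7


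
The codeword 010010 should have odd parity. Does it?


Number of 1s: 2

No, parity error (2 ones)


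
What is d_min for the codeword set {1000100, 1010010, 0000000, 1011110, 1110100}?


Comparing all pairs, minimum distance: 2
Can detect 1 errors, correct 0 errors

2


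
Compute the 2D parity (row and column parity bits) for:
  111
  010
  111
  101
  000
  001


Row parities: 111001
Column parities: 110

Row P: 111001, Col P: 110, Corner: 0


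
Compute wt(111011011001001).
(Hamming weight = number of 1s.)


Counting 1s in 111011011001001

9


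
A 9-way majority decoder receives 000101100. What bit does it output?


Ones: 3 out of 9
Threshold: 5

0 (3/9 voted 1)


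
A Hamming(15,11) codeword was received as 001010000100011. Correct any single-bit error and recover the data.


Syndrome = 13: error at position 13

Data: 11000100111 (corrected bit 13)


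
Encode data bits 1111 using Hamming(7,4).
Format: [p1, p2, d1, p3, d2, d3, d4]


Parity bits: p1=1, p2=1, p3=1

1111111


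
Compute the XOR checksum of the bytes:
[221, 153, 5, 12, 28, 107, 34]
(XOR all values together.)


XOR chain: 221 ^ 153 ^ 5 ^ 12 ^ 28 ^ 107 ^ 34 = 24

24


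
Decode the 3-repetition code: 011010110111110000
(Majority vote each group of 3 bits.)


Groups: 011, 010, 110, 111, 110, 000
Majority votes: 101110

101110


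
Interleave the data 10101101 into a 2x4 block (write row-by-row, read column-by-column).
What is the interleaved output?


Matrix:
  1010
  1101
Read columns: 11011001

11011001


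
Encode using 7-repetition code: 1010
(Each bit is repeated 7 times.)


Each bit -> 7 copies

1111111000000011111110000000


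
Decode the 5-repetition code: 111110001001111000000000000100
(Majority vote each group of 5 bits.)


Groups: 11111, 00010, 01111, 00000, 00000, 00100
Majority votes: 101000

101000


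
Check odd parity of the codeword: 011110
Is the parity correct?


Number of 1s: 4

No, parity error (4 ones)


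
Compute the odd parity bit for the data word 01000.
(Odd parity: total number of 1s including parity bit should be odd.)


Number of 1s in data: 1
Parity bit: 0

0


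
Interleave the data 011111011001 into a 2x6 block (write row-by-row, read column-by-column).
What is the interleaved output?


Matrix:
  011111
  011001
Read columns: 001111101011

001111101011


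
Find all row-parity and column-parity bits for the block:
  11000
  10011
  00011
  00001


Row parities: 0101
Column parities: 01001

Row P: 0101, Col P: 01001, Corner: 0


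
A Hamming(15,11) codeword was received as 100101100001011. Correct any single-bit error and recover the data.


Syndrome = 9: error at position 9

Data: 00111001011 (corrected bit 9)


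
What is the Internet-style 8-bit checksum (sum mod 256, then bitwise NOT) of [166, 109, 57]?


Sum = 332 mod 256 = 76
Complement = 179

179


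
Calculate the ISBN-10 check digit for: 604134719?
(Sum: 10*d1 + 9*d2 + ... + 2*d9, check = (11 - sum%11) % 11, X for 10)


Weighted sum: 186
186 mod 11 = 10

Check digit: 1


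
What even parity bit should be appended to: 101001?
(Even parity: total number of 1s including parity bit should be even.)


Number of 1s in data: 3
Parity bit: 1

1


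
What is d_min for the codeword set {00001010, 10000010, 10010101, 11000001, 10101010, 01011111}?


Comparing all pairs, minimum distance: 2
Can detect 1 errors, correct 0 errors

2


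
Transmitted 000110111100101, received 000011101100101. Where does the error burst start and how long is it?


XOR: 000101010000000

Burst at position 3, length 5


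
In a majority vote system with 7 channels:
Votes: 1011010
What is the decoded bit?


Ones: 4 out of 7
Threshold: 4

1 (4/7 voted 1)


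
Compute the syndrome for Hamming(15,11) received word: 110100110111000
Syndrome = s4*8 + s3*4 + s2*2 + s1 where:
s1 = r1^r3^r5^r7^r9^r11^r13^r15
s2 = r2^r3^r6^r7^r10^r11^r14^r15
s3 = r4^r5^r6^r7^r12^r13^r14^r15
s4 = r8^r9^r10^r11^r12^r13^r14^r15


s1=1, s2=0, s3=1, s4=0

Syndrome = 5 (error at position 5)


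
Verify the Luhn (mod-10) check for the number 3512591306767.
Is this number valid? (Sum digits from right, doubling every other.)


Luhn sum = 50
50 mod 10 = 0

Valid (Luhn sum mod 10 = 0)


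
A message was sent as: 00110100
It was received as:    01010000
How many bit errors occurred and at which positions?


XOR: 01100100

3 error(s) at position(s): 1, 2, 5


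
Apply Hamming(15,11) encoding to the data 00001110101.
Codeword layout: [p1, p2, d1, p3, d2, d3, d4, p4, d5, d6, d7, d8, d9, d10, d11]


Parity bits: p1=0, p2=1, p3=0, p4=1

010000011110101


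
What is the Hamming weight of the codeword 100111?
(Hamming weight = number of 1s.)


Counting 1s in 100111

4


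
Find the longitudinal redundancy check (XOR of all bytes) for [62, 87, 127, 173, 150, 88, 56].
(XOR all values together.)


XOR chain: 62 ^ 87 ^ 127 ^ 173 ^ 150 ^ 88 ^ 56 = 77

77


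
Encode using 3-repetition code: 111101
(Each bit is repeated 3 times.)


Each bit -> 3 copies

111111111111000111


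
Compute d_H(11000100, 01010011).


XOR: 10010111
Count of 1s: 5

5


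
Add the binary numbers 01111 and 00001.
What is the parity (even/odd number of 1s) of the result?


01111 = 15
00001 = 1
Sum = 16 = 10000
1s count = 1

odd parity (1 ones in 10000)


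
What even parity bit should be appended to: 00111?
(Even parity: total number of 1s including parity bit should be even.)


Number of 1s in data: 3
Parity bit: 1

1


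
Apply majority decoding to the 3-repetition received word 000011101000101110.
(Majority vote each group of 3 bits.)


Groups: 000, 011, 101, 000, 101, 110
Majority votes: 011011

011011


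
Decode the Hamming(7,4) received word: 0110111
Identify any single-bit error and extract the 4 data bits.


Syndrome = 5: error at position 5

Data: 1011 (corrected bit 5)


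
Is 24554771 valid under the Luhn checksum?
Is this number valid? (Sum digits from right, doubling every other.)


Luhn sum = 35
35 mod 10 = 5

Invalid (Luhn sum mod 10 = 5)


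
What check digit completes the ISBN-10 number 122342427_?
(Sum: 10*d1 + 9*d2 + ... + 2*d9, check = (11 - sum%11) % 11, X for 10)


Weighted sum: 135
135 mod 11 = 3

Check digit: 8


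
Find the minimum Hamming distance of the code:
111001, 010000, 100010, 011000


Comparing all pairs, minimum distance: 1
Can detect 0 errors, correct 0 errors

1


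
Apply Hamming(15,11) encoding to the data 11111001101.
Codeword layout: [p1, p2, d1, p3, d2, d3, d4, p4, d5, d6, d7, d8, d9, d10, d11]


Parity bits: p1=0, p2=0, p3=0, p4=0

001011101001101


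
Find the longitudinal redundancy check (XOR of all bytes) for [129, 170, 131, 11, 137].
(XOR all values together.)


XOR chain: 129 ^ 170 ^ 131 ^ 11 ^ 137 = 42

42


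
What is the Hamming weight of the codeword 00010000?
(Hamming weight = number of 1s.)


Counting 1s in 00010000

1


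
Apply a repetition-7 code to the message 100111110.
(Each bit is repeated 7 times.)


Each bit -> 7 copies

111111100000000000000111111111111111111111111111111111110000000


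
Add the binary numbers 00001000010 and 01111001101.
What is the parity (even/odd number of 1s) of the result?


00001000010 = 66
01111001101 = 973
Sum = 1039 = 10000001111
1s count = 5

odd parity (5 ones in 10000001111)


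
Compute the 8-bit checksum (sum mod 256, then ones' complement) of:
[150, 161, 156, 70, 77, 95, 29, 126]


Sum = 864 mod 256 = 96
Complement = 159

159


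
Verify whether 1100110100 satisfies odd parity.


Number of 1s: 5

Yes, parity is correct (5 ones)


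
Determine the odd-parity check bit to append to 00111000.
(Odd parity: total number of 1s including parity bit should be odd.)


Number of 1s in data: 3
Parity bit: 0

0


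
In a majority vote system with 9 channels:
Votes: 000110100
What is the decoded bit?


Ones: 3 out of 9
Threshold: 5

0 (3/9 voted 1)


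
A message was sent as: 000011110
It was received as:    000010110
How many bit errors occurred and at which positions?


XOR: 000001000

1 error(s) at position(s): 5


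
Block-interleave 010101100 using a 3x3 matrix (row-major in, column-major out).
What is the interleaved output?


Matrix:
  010
  101
  100
Read columns: 011100010

011100010


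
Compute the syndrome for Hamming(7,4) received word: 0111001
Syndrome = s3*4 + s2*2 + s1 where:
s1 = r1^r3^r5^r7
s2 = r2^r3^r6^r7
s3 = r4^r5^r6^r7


s1=0, s2=1, s3=0

Syndrome = 2 (error at position 2)


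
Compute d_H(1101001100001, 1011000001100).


XOR: 0110001101101
Count of 1s: 7

7


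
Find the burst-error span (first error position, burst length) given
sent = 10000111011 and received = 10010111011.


XOR: 00010000000

Burst at position 3, length 1


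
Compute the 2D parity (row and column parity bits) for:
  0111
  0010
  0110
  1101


Row parities: 1101
Column parities: 1110

Row P: 1101, Col P: 1110, Corner: 1


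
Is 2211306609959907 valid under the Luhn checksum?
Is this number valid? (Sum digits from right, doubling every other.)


Luhn sum = 72
72 mod 10 = 2

Invalid (Luhn sum mod 10 = 2)


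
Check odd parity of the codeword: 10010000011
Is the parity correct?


Number of 1s: 4

No, parity error (4 ones)


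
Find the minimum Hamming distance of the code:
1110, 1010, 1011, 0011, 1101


Comparing all pairs, minimum distance: 1
Can detect 0 errors, correct 0 errors

1


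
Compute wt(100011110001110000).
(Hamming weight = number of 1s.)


Counting 1s in 100011110001110000

8


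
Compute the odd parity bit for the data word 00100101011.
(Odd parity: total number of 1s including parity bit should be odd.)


Number of 1s in data: 5
Parity bit: 0

0


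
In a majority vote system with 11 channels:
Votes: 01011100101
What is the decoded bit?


Ones: 6 out of 11
Threshold: 6

1 (6/11 voted 1)


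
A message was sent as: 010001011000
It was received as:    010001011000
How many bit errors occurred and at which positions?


XOR: 000000000000

0 errors (received matches sent)


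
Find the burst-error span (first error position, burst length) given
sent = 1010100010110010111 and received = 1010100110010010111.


XOR: 0000000100100000000

Burst at position 7, length 4


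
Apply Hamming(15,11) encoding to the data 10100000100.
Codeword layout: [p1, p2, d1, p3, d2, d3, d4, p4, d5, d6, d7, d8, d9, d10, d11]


Parity bits: p1=0, p2=0, p3=0, p4=1

001001010000100


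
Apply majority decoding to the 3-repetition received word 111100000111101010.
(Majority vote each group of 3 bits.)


Groups: 111, 100, 000, 111, 101, 010
Majority votes: 100110

100110


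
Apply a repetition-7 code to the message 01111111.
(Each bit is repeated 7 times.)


Each bit -> 7 copies

00000001111111111111111111111111111111111111111111111111


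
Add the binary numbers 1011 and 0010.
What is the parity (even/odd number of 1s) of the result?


1011 = 11
0010 = 2
Sum = 13 = 1101
1s count = 3

odd parity (3 ones in 1101)


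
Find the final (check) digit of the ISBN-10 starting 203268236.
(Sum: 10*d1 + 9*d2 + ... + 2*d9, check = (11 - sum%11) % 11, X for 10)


Weighted sum: 163
163 mod 11 = 9

Check digit: 2


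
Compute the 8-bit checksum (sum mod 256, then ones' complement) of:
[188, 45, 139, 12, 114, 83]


Sum = 581 mod 256 = 69
Complement = 186

186


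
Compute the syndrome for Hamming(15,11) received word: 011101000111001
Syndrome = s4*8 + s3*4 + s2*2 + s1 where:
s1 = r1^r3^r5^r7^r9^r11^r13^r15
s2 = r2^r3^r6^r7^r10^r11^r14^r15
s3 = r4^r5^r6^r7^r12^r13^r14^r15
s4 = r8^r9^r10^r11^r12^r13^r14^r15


s1=1, s2=0, s3=0, s4=0

Syndrome = 1 (error at position 1)


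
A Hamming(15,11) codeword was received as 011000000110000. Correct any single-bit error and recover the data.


Syndrome = 0: no error detected

Data: 10000110000 (no errors)


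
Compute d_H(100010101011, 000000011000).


XOR: 100010110011
Count of 1s: 6

6


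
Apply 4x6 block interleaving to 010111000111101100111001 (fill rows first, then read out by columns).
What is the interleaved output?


Matrix:
  010111
  000111
  101100
  111001
Read columns: 001110010011111011001101

001110010011111011001101


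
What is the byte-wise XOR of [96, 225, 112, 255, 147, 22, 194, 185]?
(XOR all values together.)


XOR chain: 96 ^ 225 ^ 112 ^ 255 ^ 147 ^ 22 ^ 194 ^ 185 = 240

240


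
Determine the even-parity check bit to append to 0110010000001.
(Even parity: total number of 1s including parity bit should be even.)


Number of 1s in data: 4
Parity bit: 0

0


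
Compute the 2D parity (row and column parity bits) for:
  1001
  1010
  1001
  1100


Row parities: 0000
Column parities: 0110

Row P: 0000, Col P: 0110, Corner: 0


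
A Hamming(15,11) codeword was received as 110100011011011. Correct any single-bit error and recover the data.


Syndrome = 0: no error detected

Data: 00001011011 (no errors)


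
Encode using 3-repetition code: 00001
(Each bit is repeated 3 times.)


Each bit -> 3 copies

000000000000111


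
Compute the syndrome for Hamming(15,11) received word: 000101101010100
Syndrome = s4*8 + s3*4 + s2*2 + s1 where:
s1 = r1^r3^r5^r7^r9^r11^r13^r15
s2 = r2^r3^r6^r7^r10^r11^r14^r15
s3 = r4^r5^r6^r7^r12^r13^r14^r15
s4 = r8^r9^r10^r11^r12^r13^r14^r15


s1=0, s2=1, s3=0, s4=1

Syndrome = 10 (error at position 10)


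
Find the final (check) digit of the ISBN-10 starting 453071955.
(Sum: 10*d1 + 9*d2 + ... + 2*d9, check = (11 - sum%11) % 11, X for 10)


Weighted sum: 217
217 mod 11 = 8

Check digit: 3


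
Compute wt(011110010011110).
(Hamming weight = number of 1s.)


Counting 1s in 011110010011110

9


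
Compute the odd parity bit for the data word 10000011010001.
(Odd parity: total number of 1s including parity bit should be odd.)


Number of 1s in data: 5
Parity bit: 0

0


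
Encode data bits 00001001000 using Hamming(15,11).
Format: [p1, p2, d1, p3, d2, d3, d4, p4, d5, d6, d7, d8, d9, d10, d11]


Parity bits: p1=1, p2=0, p3=1, p4=0

100100001001000


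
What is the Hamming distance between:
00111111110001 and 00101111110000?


XOR: 00010000000001
Count of 1s: 2

2


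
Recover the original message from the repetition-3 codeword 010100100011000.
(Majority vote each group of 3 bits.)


Groups: 010, 100, 100, 011, 000
Majority votes: 00010

00010


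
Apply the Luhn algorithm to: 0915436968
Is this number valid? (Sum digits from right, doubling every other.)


Luhn sum = 50
50 mod 10 = 0

Valid (Luhn sum mod 10 = 0)


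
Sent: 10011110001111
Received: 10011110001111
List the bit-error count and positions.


XOR: 00000000000000

0 errors (received matches sent)


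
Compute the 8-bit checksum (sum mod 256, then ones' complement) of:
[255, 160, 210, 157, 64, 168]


Sum = 1014 mod 256 = 246
Complement = 9

9


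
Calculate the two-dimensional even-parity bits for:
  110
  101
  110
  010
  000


Row parities: 00010
Column parities: 111

Row P: 00010, Col P: 111, Corner: 1


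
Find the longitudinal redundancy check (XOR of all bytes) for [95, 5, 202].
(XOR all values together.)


XOR chain: 95 ^ 5 ^ 202 = 144

144


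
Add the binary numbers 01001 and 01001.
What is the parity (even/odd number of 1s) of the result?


01001 = 9
01001 = 9
Sum = 18 = 10010
1s count = 2

even parity (2 ones in 10010)


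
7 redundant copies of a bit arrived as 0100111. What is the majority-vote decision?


Ones: 4 out of 7
Threshold: 4

1 (4/7 voted 1)


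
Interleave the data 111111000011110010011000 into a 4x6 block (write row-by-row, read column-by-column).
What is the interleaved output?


Matrix:
  111111
  000011
  110010
  011000
Read columns: 101010111001100011101100

101010111001100011101100


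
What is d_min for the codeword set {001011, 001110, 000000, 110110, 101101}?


Comparing all pairs, minimum distance: 2
Can detect 1 errors, correct 0 errors

2


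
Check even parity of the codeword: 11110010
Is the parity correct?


Number of 1s: 5

No, parity error (5 ones)


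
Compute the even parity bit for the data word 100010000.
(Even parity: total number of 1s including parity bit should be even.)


Number of 1s in data: 2
Parity bit: 0

0


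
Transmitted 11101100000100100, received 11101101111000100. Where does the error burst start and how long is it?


XOR: 00000001111100000

Burst at position 7, length 5


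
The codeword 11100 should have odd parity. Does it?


Number of 1s: 3

Yes, parity is correct (3 ones)


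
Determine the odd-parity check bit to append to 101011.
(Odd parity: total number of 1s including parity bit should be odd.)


Number of 1s in data: 4
Parity bit: 1

1


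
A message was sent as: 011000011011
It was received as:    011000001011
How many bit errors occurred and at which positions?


XOR: 000000010000

1 error(s) at position(s): 7


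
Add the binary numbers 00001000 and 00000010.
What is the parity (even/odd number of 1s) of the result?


00001000 = 8
00000010 = 2
Sum = 10 = 1010
1s count = 2

even parity (2 ones in 1010)


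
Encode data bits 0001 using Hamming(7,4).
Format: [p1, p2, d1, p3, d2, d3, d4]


Parity bits: p1=1, p2=1, p3=1

1101001


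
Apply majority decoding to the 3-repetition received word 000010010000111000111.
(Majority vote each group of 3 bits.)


Groups: 000, 010, 010, 000, 111, 000, 111
Majority votes: 0000101

0000101


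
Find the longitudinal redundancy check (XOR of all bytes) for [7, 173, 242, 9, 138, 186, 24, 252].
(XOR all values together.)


XOR chain: 7 ^ 173 ^ 242 ^ 9 ^ 138 ^ 186 ^ 24 ^ 252 = 133

133


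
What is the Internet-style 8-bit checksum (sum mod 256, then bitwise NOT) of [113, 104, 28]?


Sum = 245 mod 256 = 245
Complement = 10

10


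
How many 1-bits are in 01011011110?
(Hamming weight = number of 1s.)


Counting 1s in 01011011110

7


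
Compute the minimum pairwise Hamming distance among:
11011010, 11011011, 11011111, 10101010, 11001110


Comparing all pairs, minimum distance: 1
Can detect 0 errors, correct 0 errors

1


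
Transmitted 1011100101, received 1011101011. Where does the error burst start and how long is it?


XOR: 0000001110

Burst at position 6, length 3


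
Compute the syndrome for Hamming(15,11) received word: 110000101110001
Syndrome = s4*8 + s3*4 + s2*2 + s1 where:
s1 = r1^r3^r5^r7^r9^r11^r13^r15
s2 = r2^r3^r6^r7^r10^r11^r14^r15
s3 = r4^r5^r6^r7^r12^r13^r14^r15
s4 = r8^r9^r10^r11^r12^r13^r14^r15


s1=1, s2=1, s3=0, s4=0

Syndrome = 3 (error at position 3)


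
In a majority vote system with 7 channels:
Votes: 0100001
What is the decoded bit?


Ones: 2 out of 7
Threshold: 4

0 (2/7 voted 1)


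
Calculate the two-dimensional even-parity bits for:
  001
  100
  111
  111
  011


Row parities: 11110
Column parities: 110

Row P: 11110, Col P: 110, Corner: 0


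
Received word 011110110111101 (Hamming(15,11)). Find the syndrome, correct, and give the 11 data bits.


Syndrome = 0: no error detected

Data: 11010111101 (no errors)


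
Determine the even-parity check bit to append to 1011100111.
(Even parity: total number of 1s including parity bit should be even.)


Number of 1s in data: 7
Parity bit: 1

1


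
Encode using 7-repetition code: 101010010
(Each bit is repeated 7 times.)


Each bit -> 7 copies

111111100000001111111000000011111110000000000000011111110000000


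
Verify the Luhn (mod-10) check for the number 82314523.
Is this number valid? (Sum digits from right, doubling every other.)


Luhn sum = 36
36 mod 10 = 6

Invalid (Luhn sum mod 10 = 6)


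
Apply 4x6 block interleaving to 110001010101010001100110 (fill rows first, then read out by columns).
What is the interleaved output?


Matrix:
  110001
  010101
  010001
  100110
Read columns: 100111100000010100011110

100111100000010100011110


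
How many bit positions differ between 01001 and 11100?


XOR: 10101
Count of 1s: 3

3


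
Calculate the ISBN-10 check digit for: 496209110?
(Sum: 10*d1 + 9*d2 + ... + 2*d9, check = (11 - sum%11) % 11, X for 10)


Weighted sum: 235
235 mod 11 = 4

Check digit: 7


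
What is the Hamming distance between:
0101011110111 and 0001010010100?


XOR: 0100001100011
Count of 1s: 5

5


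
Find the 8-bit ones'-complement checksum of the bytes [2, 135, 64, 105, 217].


Sum = 523 mod 256 = 11
Complement = 244

244


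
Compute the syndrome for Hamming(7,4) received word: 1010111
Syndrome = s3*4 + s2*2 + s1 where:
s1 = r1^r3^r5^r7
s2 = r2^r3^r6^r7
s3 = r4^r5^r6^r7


s1=0, s2=1, s3=1

Syndrome = 6 (error at position 6)


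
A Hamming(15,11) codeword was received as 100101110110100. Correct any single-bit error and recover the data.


Syndrome = 0: no error detected

Data: 00110110100 (no errors)


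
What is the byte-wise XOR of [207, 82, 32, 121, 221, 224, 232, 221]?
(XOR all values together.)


XOR chain: 207 ^ 82 ^ 32 ^ 121 ^ 221 ^ 224 ^ 232 ^ 221 = 204

204


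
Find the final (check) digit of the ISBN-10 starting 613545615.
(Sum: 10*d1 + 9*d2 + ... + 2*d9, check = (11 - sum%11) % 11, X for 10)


Weighted sum: 214
214 mod 11 = 5

Check digit: 6


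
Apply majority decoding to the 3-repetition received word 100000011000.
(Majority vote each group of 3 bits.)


Groups: 100, 000, 011, 000
Majority votes: 0010

0010


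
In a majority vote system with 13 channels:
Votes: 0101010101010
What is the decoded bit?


Ones: 6 out of 13
Threshold: 7

0 (6/13 voted 1)


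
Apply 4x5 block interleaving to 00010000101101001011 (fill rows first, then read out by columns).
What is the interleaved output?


Matrix:
  00010
  00010
  11010
  01011
Read columns: 00100011000011110001

00100011000011110001


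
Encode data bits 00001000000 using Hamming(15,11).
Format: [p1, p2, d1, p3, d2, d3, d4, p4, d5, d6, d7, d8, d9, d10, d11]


Parity bits: p1=1, p2=0, p3=0, p4=1

100000011000000


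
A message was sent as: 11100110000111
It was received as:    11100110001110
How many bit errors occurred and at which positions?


XOR: 00000000001001

2 error(s) at position(s): 10, 13


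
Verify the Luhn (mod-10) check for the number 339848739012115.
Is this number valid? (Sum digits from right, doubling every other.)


Luhn sum = 71
71 mod 10 = 1

Invalid (Luhn sum mod 10 = 1)


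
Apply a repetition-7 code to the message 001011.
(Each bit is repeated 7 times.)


Each bit -> 7 copies

000000000000001111111000000011111111111111


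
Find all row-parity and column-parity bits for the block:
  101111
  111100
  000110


Row parities: 100
Column parities: 010101

Row P: 100, Col P: 010101, Corner: 1


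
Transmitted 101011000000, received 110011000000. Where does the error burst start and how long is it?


XOR: 011000000000

Burst at position 1, length 2


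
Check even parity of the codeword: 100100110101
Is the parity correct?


Number of 1s: 6

Yes, parity is correct (6 ones)


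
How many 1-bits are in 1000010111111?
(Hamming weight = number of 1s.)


Counting 1s in 1000010111111

8


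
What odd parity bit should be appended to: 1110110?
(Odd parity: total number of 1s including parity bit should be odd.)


Number of 1s in data: 5
Parity bit: 0

0


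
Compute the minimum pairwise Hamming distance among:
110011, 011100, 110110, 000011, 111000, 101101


Comparing all pairs, minimum distance: 2
Can detect 1 errors, correct 0 errors

2


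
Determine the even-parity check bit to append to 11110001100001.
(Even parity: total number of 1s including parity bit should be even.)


Number of 1s in data: 7
Parity bit: 1

1


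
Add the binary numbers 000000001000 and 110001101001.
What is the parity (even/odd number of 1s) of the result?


000000001000 = 8
110001101001 = 3177
Sum = 3185 = 110001110001
1s count = 6

even parity (6 ones in 110001110001)


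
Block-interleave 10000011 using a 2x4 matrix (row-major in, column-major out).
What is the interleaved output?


Matrix:
  1000
  0011
Read columns: 10000101

10000101


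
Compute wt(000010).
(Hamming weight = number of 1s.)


Counting 1s in 000010

1


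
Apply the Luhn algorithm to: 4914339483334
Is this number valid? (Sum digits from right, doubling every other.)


Luhn sum = 75
75 mod 10 = 5

Invalid (Luhn sum mod 10 = 5)


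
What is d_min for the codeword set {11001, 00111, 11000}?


Comparing all pairs, minimum distance: 1
Can detect 0 errors, correct 0 errors

1


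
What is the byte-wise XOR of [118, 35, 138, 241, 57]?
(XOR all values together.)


XOR chain: 118 ^ 35 ^ 138 ^ 241 ^ 57 = 23

23


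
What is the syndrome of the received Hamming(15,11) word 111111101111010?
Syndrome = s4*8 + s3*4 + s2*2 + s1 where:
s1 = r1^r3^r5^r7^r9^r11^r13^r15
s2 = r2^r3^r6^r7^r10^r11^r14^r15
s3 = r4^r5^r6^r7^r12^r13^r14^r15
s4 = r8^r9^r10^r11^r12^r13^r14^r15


s1=0, s2=1, s3=0, s4=1

Syndrome = 10 (error at position 10)


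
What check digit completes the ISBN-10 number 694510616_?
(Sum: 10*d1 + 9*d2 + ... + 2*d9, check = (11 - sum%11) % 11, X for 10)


Weighted sum: 253
253 mod 11 = 0

Check digit: 0


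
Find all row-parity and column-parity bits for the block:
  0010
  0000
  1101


Row parities: 101
Column parities: 1111

Row P: 101, Col P: 1111, Corner: 0


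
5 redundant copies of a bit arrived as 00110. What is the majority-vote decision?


Ones: 2 out of 5
Threshold: 3

0 (2/5 voted 1)


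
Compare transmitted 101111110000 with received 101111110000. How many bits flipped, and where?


XOR: 000000000000

0 errors (received matches sent)


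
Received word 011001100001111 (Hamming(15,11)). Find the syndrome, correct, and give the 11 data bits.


Syndrome = 0: no error detected

Data: 10110001111 (no errors)


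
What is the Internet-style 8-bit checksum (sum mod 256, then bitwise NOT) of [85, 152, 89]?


Sum = 326 mod 256 = 70
Complement = 185

185


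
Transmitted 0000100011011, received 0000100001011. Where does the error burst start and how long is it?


XOR: 0000000010000

Burst at position 8, length 1


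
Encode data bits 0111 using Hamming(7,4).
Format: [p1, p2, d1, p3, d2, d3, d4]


Parity bits: p1=0, p2=0, p3=1

0001111


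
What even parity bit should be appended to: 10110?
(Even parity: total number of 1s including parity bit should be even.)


Number of 1s in data: 3
Parity bit: 1

1


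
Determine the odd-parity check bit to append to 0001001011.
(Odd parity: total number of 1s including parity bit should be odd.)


Number of 1s in data: 4
Parity bit: 1

1


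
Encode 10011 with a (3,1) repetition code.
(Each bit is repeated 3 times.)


Each bit -> 3 copies

111000000111111


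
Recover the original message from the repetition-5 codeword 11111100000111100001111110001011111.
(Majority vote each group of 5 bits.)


Groups: 11111, 10000, 01111, 00001, 11111, 00010, 11111
Majority votes: 1010101

1010101


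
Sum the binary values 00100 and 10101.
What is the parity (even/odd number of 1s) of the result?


00100 = 4
10101 = 21
Sum = 25 = 11001
1s count = 3

odd parity (3 ones in 11001)


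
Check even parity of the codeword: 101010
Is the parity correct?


Number of 1s: 3

No, parity error (3 ones)


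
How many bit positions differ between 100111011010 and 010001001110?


XOR: 110110010100
Count of 1s: 6

6


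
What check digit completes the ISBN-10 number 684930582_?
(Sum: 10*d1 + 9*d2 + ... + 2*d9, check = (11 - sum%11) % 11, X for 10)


Weighted sum: 293
293 mod 11 = 7

Check digit: 4


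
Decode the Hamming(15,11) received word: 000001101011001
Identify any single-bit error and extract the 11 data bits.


Syndrome = 0: no error detected

Data: 00111011001 (no errors)


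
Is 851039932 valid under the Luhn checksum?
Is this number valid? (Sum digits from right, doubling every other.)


Luhn sum = 39
39 mod 10 = 9

Invalid (Luhn sum mod 10 = 9)


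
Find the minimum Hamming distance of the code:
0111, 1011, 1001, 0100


Comparing all pairs, minimum distance: 1
Can detect 0 errors, correct 0 errors

1


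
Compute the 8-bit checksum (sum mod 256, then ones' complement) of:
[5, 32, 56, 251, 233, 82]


Sum = 659 mod 256 = 147
Complement = 108

108


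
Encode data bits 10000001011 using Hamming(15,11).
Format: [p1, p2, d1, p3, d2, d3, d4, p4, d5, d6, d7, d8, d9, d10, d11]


Parity bits: p1=0, p2=1, p3=1, p4=1

011100010001011


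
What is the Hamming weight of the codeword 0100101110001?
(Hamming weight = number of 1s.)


Counting 1s in 0100101110001

6


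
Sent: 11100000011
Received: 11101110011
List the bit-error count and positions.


XOR: 00001110000

3 error(s) at position(s): 4, 5, 6


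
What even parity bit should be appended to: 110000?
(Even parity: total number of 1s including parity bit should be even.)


Number of 1s in data: 2
Parity bit: 0

0


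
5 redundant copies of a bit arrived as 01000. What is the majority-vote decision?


Ones: 1 out of 5
Threshold: 3

0 (1/5 voted 1)


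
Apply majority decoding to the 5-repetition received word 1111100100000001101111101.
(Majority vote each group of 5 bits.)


Groups: 11111, 00100, 00000, 11011, 11101
Majority votes: 10011

10011


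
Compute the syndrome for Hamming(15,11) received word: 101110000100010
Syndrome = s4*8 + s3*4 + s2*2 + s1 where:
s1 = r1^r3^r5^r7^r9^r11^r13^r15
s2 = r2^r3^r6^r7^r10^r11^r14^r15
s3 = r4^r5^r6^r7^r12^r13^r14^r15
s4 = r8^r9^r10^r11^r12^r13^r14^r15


s1=1, s2=1, s3=1, s4=0

Syndrome = 7 (error at position 7)


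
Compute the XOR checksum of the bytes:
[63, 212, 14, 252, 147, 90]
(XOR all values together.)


XOR chain: 63 ^ 212 ^ 14 ^ 252 ^ 147 ^ 90 = 208

208


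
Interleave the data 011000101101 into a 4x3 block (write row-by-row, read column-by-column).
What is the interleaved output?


Matrix:
  011
  000
  101
  101
Read columns: 001110001011

001110001011


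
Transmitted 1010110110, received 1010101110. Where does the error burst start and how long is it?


XOR: 0000011000

Burst at position 5, length 2


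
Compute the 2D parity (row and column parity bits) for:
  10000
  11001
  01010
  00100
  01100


Row parities: 11010
Column parities: 01011

Row P: 11010, Col P: 01011, Corner: 1


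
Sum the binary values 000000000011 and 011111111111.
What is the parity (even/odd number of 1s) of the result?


000000000011 = 3
011111111111 = 2047
Sum = 2050 = 100000000010
1s count = 2

even parity (2 ones in 100000000010)


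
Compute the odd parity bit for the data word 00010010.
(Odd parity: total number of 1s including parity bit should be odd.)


Number of 1s in data: 2
Parity bit: 1

1


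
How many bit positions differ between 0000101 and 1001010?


XOR: 1001111
Count of 1s: 5

5


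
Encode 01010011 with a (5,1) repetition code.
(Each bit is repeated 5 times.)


Each bit -> 5 copies

0000011111000001111100000000001111111111


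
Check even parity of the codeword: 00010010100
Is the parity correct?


Number of 1s: 3

No, parity error (3 ones)


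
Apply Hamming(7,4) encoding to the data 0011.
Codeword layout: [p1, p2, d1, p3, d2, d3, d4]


Parity bits: p1=1, p2=0, p3=0

1000011


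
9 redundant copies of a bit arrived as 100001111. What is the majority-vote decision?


Ones: 5 out of 9
Threshold: 5

1 (5/9 voted 1)


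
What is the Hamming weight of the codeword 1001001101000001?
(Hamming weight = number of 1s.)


Counting 1s in 1001001101000001

6


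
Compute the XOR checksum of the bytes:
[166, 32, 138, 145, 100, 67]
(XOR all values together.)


XOR chain: 166 ^ 32 ^ 138 ^ 145 ^ 100 ^ 67 = 186

186


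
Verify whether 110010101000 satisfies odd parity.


Number of 1s: 5

Yes, parity is correct (5 ones)


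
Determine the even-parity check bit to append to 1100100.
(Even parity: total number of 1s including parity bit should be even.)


Number of 1s in data: 3
Parity bit: 1

1


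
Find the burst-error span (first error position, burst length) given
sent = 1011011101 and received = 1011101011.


XOR: 0000110110

Burst at position 4, length 5


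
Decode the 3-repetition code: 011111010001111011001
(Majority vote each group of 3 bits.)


Groups: 011, 111, 010, 001, 111, 011, 001
Majority votes: 1100110

1100110


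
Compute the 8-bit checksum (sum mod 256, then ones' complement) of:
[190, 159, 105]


Sum = 454 mod 256 = 198
Complement = 57

57


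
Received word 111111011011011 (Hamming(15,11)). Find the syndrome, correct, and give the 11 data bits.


Syndrome = 0: no error detected

Data: 11101011011 (no errors)


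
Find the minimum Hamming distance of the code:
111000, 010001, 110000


Comparing all pairs, minimum distance: 1
Can detect 0 errors, correct 0 errors

1


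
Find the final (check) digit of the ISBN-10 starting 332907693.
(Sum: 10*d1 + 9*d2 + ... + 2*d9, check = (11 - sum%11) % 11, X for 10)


Weighted sum: 228
228 mod 11 = 8

Check digit: 3


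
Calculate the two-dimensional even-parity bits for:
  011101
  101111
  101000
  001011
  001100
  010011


Row parities: 010101
Column parities: 001110

Row P: 010101, Col P: 001110, Corner: 1


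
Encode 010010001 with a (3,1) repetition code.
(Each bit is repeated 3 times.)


Each bit -> 3 copies

000111000000111000000000111


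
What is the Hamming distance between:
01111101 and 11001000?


XOR: 10110101
Count of 1s: 5

5


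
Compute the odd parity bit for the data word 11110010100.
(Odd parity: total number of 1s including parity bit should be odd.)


Number of 1s in data: 6
Parity bit: 1

1


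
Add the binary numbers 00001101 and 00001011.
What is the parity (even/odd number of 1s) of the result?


00001101 = 13
00001011 = 11
Sum = 24 = 11000
1s count = 2

even parity (2 ones in 11000)


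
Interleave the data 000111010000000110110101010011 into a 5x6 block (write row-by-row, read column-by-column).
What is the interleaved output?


Matrix:
  000111
  010000
  000110
  110101
  010011
Read columns: 000100101100000101101010110011

000100101100000101101010110011


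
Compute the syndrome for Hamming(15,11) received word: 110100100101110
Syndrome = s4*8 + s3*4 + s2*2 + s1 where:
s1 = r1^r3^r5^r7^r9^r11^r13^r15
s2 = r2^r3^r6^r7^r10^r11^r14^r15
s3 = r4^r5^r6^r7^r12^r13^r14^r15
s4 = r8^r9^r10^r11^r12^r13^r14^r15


s1=1, s2=0, s3=1, s4=0

Syndrome = 5 (error at position 5)


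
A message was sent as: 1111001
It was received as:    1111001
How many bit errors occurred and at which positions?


XOR: 0000000

0 errors (received matches sent)


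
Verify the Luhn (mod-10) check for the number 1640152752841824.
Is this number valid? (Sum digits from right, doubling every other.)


Luhn sum = 66
66 mod 10 = 6

Invalid (Luhn sum mod 10 = 6)


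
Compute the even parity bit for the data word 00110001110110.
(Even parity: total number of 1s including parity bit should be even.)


Number of 1s in data: 7
Parity bit: 1

1


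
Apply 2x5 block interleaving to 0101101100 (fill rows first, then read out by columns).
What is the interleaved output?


Matrix:
  01011
  01100
Read columns: 0011011010

0011011010


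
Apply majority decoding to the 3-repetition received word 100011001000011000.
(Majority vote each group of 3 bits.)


Groups: 100, 011, 001, 000, 011, 000
Majority votes: 010010

010010


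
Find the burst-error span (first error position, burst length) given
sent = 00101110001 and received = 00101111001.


XOR: 00000001000

Burst at position 7, length 1


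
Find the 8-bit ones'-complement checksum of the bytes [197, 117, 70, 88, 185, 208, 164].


Sum = 1029 mod 256 = 5
Complement = 250

250


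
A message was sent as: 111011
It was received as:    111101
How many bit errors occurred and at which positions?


XOR: 000110

2 error(s) at position(s): 3, 4


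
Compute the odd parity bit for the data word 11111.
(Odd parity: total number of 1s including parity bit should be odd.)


Number of 1s in data: 5
Parity bit: 0

0


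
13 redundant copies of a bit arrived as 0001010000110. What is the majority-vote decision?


Ones: 4 out of 13
Threshold: 7

0 (4/13 voted 1)


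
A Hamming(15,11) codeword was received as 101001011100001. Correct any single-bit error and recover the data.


Syndrome = 0: no error detected

Data: 10101100001 (no errors)


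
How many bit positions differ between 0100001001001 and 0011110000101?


XOR: 0111111001100
Count of 1s: 8

8


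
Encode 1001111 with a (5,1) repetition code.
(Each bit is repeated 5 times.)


Each bit -> 5 copies

11111000000000011111111111111111111


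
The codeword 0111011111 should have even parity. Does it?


Number of 1s: 8

Yes, parity is correct (8 ones)


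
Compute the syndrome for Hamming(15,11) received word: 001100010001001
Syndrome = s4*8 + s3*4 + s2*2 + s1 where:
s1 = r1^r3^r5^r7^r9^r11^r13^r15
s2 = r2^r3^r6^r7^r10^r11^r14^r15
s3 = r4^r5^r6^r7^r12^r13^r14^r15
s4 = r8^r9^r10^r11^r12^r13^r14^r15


s1=0, s2=0, s3=1, s4=1

Syndrome = 12 (error at position 12)


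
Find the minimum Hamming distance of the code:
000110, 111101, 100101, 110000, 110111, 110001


Comparing all pairs, minimum distance: 1
Can detect 0 errors, correct 0 errors

1


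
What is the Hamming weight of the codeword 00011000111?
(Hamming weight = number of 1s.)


Counting 1s in 00011000111

5


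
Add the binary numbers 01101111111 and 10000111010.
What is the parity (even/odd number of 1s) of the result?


01101111111 = 895
10000111010 = 1082
Sum = 1977 = 11110111001
1s count = 8

even parity (8 ones in 11110111001)


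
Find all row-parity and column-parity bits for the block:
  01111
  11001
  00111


Row parities: 011
Column parities: 10001

Row P: 011, Col P: 10001, Corner: 0


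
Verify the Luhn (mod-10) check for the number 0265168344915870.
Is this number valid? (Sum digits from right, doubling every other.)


Luhn sum = 64
64 mod 10 = 4

Invalid (Luhn sum mod 10 = 4)


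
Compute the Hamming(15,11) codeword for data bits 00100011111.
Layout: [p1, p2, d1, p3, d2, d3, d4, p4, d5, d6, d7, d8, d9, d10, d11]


Parity bits: p1=1, p2=0, p3=1, p4=1

100101010011111


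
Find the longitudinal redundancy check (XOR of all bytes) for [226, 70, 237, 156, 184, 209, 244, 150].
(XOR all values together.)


XOR chain: 226 ^ 70 ^ 237 ^ 156 ^ 184 ^ 209 ^ 244 ^ 150 = 222

222


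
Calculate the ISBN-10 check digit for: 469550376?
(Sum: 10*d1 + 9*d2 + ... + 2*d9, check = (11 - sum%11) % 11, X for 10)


Weighted sum: 276
276 mod 11 = 1

Check digit: X


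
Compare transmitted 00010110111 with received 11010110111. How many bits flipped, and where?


XOR: 11000000000

2 error(s) at position(s): 0, 1
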